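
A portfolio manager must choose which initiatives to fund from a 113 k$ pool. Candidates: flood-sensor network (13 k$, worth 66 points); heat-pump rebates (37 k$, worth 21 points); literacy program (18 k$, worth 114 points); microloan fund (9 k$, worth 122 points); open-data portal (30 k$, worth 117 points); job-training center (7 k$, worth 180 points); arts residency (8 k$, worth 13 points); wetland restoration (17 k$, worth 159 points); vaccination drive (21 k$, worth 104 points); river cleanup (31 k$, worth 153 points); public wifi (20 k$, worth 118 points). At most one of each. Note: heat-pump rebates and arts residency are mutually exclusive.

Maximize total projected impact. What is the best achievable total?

876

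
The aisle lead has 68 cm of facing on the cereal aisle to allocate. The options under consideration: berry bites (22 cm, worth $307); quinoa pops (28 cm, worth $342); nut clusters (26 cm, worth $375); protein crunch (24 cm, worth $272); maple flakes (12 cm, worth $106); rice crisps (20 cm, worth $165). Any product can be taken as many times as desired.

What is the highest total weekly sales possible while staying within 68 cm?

Filling by ratio: 2×nut clusters + maple flakes for 856, with 4 cm left unused.
The 64 cm tied up in 2×nut clusters and maple flakes is better spent on 3×berry bites — total rises to 921 (66 cm).
No other feasible combination exceeds 921.

921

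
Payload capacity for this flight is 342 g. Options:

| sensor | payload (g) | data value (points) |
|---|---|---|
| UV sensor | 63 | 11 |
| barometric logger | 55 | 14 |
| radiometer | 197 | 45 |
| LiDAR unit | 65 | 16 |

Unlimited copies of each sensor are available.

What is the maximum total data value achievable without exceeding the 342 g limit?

86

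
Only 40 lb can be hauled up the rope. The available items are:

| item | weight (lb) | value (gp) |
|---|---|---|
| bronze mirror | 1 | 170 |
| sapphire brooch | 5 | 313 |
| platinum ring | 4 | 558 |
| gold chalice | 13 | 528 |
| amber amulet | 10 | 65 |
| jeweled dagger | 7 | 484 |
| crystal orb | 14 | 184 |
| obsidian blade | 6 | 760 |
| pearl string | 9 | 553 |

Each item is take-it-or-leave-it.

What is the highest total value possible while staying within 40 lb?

3053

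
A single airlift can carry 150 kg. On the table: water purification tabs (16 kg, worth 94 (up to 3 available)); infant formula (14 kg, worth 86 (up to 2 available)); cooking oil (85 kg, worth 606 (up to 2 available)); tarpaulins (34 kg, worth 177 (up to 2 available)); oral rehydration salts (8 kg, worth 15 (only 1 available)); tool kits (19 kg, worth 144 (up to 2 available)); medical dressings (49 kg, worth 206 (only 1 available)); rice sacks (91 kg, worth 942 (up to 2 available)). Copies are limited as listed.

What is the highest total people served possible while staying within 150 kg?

Greedy by ratio would take infant formula + 2×tool kits + rice sacks: 143 kg used, total 1316.
Dropping infant formula frees 14 kg; slotting in water purification tabs (16 kg) lifts the total to 1324 at 145 kg.
The spare 5 kg is too small for any remaining supply, and no exchange beats 1324.

1324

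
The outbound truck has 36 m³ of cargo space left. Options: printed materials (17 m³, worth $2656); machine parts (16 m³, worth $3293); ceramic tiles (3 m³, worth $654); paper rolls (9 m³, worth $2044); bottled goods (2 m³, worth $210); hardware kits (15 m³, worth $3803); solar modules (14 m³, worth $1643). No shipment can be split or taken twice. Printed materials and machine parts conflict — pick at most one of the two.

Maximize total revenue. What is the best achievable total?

7960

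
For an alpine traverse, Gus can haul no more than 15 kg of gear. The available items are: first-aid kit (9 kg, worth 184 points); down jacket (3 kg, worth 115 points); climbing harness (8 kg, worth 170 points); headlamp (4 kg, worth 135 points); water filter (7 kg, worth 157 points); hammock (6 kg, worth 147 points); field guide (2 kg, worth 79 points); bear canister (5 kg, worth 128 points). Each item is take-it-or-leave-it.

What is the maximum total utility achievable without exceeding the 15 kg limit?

476

The ratio heuristic lands on down jacket + headlamp + field guide + bear canister (457) but leaves 1 kg idle.
The 5 kg tied up in bear canister is better spent on hammock — total rises to 476 (15 kg).
Nothing else within 15 kg beats 476.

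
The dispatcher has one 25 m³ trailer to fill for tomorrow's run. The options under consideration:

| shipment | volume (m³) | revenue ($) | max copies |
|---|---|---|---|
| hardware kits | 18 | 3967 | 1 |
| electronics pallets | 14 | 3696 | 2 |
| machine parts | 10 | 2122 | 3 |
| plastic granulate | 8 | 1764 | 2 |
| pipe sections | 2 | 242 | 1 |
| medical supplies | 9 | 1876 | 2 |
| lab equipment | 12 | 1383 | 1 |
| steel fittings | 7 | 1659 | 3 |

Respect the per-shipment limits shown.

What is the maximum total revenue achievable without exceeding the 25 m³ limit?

By revenue per m³: electronics pallets 264.00, steel fittings 237.00, plastic granulate 220.50, hardware kits 220.39 lead.
A density-first pass picks electronics pallets + pipe sections + steel fittings — 5597 at 23 m³.
Replace pipe sections and steel fittings with machine parts: the trade gains 221 net, giving 5818 at 24 m³.
That's the maximum — no swap from here does better than 5818.

5818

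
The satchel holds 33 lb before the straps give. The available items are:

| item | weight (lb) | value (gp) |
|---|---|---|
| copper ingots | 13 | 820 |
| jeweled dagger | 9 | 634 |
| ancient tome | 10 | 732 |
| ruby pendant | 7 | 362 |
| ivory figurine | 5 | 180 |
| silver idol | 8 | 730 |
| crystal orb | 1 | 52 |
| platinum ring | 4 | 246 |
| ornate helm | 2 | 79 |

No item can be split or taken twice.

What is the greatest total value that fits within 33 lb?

2421

Greedy by ratio would take jeweled dagger + ancient tome + silver idol + crystal orb + platinum ring: 32 lb used, total 2394.
Dropping crystal orb frees 1 lb; slotting in ornate helm (2 lb) lifts the total to 2421 at 33 lb.
Runner-up jeweled dagger + ancient tome + silver idol + crystal orb + platinum ring tops out at 2394.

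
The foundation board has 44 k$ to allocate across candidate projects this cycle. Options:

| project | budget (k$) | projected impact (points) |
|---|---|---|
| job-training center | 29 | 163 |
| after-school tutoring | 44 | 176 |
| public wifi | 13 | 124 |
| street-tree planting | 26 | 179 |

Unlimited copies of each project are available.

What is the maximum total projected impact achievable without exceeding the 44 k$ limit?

By projected impact per k$: public wifi 9.54, street-tree planting 6.88, job-training center 5.62 lead.
3×public wifi uses 39 of the 44 k$ and totals 372.
That's the maximum — no swap from here does better than 372.

372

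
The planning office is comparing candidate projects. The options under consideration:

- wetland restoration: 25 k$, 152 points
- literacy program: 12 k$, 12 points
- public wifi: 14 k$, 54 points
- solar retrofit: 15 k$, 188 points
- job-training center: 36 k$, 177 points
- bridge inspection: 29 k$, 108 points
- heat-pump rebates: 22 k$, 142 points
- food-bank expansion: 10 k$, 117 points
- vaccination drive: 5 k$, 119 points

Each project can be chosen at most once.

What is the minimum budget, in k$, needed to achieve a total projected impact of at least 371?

30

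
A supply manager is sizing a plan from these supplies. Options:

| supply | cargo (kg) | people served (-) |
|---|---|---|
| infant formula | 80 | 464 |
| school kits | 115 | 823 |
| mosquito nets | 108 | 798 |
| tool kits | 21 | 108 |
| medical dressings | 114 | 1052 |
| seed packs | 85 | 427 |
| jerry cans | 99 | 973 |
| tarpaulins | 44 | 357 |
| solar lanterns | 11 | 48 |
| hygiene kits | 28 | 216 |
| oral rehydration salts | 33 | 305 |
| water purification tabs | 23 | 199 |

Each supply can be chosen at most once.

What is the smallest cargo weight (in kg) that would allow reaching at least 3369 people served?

388

Look for the lowest-cargo combination reaching 3369.
Taking mosquito nets + medical dressings + jerry cans + tarpaulins + water purification tabs gives 3379 (≥ 3369) for 388 kg.
Below 388 kg the best achievable stays under 3369.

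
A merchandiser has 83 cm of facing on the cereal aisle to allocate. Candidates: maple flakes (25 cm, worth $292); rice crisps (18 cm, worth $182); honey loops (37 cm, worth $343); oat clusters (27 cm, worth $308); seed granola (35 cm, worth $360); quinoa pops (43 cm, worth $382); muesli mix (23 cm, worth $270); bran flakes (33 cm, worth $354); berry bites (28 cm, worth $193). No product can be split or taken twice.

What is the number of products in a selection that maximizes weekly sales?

3

The maximum weekly sales within 83 cm is 932.
For example oat clusters + muesli mix + bran flakes achieves it, using 83 cm.
Any selection reaching 932 contains exactly 3 products.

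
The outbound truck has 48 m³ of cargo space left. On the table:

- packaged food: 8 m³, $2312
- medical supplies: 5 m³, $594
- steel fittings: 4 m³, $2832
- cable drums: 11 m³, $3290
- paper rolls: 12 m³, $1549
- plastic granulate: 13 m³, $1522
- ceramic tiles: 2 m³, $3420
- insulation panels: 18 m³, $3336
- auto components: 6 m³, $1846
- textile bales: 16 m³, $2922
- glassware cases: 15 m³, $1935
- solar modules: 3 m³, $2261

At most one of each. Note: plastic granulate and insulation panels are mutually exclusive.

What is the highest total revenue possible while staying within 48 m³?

17510

Packaged food + steel fittings + cable drums + paper rolls + ceramic tiles + auto components + solar modules uses 46 of the 48 m³ and totals 17510.
Every other selection either busts 48 m³ or breaks a pairing rule or fails to beat 17510.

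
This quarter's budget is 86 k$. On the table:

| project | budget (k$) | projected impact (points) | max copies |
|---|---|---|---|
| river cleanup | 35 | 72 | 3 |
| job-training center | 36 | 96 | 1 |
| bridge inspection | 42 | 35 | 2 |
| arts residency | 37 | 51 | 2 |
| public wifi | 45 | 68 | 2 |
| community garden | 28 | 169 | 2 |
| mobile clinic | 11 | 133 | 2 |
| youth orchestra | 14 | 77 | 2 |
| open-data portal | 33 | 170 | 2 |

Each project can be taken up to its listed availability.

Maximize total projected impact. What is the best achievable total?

605

By projected impact per k$: mobile clinic 12.09, community garden 6.04, youth orchestra 5.50, open-data portal 5.15 lead.
Greedy by ratio would take 2×community garden + 2×mobile clinic: 78 k$ used, total 604.
Replace community garden with open-data portal: the trade gains 1 net, giving 605 at 83 k$.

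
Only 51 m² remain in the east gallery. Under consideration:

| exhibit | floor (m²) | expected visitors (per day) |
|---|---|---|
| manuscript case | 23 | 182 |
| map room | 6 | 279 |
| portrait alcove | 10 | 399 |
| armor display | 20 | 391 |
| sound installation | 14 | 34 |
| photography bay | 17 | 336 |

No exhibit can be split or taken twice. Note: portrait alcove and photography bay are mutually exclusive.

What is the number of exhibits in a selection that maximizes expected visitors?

4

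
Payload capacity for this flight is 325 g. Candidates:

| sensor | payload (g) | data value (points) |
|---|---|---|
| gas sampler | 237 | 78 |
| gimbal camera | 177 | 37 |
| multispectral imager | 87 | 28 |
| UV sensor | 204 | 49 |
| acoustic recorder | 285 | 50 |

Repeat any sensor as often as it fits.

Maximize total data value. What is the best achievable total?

The ratio ordering already packs tightly: gas sampler + multispectral imager, 324 g, 106.
That's the maximum — no swap from here does better than 106.

106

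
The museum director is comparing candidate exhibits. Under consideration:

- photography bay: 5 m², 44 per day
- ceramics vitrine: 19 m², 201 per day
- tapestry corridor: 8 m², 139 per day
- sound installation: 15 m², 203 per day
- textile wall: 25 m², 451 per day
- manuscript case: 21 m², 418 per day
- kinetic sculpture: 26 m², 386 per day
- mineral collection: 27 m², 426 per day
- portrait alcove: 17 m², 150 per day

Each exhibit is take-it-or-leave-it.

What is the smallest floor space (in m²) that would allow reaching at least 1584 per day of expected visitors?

95

Need the lightest bundle worth ≥ 1584.
Taking tapestry corridor + sound installation + textile wall + manuscript case + kinetic sculpture gives 1597 (≥ 1584) for 95 m².
Any bundle with less than 95 m² falls short of 1584.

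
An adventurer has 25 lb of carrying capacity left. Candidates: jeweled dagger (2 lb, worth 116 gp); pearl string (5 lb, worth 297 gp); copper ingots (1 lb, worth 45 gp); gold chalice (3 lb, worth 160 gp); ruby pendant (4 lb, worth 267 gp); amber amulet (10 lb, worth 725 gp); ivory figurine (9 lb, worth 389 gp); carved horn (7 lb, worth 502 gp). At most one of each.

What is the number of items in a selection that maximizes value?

5

Best achievable value is 1699.
One optimal bundle: copper ingots + gold chalice + ruby pendant + amber amulet + carved horn (25 lb).
Every optimal selection uses 5 items.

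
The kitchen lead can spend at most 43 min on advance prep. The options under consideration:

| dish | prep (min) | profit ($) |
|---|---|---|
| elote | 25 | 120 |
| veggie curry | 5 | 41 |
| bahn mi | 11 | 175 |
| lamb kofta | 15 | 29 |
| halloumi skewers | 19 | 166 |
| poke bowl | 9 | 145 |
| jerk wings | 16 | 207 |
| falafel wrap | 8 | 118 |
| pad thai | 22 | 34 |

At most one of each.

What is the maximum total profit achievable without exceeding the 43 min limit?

568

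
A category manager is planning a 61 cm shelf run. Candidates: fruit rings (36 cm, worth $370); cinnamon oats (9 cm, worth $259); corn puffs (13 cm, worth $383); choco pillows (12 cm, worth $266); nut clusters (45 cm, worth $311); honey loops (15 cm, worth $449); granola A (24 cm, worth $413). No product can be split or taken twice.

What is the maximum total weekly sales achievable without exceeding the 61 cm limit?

1504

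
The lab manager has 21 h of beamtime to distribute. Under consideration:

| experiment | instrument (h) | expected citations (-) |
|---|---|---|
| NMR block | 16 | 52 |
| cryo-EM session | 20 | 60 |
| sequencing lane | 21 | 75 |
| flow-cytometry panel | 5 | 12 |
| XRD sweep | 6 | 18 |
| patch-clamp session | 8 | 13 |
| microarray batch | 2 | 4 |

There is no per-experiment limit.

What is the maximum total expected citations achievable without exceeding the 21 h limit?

Ranking by ratio (expected citations/h): sequencing lane 3.57, NMR block 3.25, cryo-EM session 3.00.
Sequencing lane uses 21 of the 21 h and totals 75.
That's the maximum — no swap from here does better than 75.

75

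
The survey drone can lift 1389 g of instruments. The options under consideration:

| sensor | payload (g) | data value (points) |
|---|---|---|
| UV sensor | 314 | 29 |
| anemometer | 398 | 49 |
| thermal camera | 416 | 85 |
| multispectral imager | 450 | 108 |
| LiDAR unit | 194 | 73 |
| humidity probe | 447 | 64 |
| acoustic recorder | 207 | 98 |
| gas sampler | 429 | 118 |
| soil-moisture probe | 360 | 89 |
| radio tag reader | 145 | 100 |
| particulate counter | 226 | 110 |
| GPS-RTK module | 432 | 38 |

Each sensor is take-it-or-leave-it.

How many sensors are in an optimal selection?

Best achievable data value is 515.
acoustic recorder + gas sampler + soil-moisture probe + radio tag reader + particulate counter hits 515 at 1367 g.
Every optimal selection uses 5 sensors.

5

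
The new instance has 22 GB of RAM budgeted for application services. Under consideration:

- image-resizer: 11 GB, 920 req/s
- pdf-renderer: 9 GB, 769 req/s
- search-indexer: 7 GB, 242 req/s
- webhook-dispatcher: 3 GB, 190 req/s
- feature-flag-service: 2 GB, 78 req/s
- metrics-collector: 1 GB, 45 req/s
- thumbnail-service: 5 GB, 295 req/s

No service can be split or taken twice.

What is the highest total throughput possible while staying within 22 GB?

1767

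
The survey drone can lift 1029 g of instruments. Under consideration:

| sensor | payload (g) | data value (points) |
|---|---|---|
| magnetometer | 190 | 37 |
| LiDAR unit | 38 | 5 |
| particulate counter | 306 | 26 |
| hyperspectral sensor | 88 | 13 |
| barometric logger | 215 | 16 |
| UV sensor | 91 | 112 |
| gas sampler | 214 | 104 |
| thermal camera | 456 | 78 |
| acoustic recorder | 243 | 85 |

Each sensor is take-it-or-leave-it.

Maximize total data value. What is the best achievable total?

379

Taking the top-ratio sensors first gives magnetometer + LiDAR unit + hyperspectral sensor + UV sensor + gas sampler + acoustic recorder for 356 (864 g).
Dropping magnetometer and LiDAR unit and hyperspectral sensor frees 316 g; slotting in thermal camera (456 g) lifts the total to 379 at 1004 g.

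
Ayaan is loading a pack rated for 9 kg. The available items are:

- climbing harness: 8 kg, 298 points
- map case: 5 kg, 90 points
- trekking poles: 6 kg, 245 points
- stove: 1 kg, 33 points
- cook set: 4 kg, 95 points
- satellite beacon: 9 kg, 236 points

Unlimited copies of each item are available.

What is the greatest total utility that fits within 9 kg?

344

The ratio ordering already packs tightly: trekking poles + 3×stove, 9 kg, 344.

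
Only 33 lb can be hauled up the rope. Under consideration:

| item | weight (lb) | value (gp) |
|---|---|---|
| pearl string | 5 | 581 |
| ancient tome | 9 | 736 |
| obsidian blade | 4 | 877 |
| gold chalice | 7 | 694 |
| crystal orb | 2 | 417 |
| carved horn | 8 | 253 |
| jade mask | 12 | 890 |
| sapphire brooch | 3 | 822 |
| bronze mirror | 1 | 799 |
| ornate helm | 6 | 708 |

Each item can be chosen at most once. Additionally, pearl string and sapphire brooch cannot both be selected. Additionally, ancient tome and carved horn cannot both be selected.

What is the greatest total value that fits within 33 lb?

5053

By value per lb: bronze mirror 799.00, sapphire brooch 274.00, obsidian blade 219.25 lead.
Taking ancient tome + obsidian blade + gold chalice + crystal orb + sapphire brooch + bronze mirror + ornate helm: 32 lb used, 5053 in value.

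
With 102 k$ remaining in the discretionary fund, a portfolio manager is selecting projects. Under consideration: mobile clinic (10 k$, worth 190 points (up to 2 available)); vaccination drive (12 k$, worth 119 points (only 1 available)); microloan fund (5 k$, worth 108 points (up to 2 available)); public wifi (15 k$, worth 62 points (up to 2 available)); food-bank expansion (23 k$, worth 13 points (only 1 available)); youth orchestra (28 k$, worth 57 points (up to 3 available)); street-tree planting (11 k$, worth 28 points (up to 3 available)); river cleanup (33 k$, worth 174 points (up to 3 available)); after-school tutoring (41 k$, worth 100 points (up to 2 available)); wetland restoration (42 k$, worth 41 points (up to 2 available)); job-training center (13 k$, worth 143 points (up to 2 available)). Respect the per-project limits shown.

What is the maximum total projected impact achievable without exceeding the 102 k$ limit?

2×mobile clinic + vaccination drive + 2×microloan fund + river cleanup + 2×job-training center uses 101 of the 102 k$ and totals 1175.
Every other selection either busts 102 k$ or exceeds an availability limit or fails to beat 1175.

1175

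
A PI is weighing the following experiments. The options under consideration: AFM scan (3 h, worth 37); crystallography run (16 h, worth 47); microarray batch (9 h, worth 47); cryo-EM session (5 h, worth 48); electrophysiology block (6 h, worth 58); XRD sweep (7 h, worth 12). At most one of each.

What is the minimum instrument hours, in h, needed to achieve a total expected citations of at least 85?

Minimise h subject to total expected citations ≥ 85.
Taking AFM scan + cryo-EM session gives 85 (≥ 85) for 8 h.
Below 8 h the best achievable stays under 85.

8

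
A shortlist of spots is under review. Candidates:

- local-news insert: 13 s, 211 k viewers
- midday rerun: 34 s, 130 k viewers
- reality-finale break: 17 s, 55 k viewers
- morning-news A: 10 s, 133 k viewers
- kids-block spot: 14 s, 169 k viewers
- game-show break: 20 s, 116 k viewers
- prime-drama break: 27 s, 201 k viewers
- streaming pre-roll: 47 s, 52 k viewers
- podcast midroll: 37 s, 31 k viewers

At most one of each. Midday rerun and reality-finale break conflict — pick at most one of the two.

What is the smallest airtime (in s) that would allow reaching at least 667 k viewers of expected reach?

64

Look for the lowest-airtime combination reaching 667.
local-news insert + morning-news A + kids-block spot + prime-drama break: 714 expected reach at 64 s.
Below 64 s the best achievable stays under 667.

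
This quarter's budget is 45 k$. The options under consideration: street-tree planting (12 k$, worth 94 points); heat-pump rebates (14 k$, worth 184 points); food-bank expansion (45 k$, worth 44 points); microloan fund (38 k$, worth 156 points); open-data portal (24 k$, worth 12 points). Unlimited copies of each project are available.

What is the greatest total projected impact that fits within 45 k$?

Best packing: 3×heat-pump rebates — 42 k$, 552 total.
Every other selection either busts 45 k$ or fails to beat 552.

552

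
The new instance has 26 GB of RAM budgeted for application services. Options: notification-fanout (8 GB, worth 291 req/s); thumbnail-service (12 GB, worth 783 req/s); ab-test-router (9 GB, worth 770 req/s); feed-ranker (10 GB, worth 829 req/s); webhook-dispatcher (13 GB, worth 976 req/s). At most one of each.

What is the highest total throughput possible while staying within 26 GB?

1805

Taking the top-ratio services first gives ab-test-router + feed-ranker for 1599 (19 GB).
The 9 GB tied up in ab-test-router is better spent on webhook-dispatcher — total rises to 1805 (23 GB).
The spare 3 GB is too small for any remaining service, and no exchange beats 1805.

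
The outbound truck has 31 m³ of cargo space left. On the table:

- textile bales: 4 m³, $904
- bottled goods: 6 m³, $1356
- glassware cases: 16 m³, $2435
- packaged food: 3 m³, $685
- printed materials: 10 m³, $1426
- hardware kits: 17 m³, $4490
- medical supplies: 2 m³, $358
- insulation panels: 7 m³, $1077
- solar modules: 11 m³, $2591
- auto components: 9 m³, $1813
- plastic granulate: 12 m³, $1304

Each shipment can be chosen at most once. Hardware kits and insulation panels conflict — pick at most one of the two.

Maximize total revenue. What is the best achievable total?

Taking packaged food + hardware kits + solar modules: 31 m³ used, 7766 in revenue.
Nothing else feasible within 31 m³ beats 7766.

7766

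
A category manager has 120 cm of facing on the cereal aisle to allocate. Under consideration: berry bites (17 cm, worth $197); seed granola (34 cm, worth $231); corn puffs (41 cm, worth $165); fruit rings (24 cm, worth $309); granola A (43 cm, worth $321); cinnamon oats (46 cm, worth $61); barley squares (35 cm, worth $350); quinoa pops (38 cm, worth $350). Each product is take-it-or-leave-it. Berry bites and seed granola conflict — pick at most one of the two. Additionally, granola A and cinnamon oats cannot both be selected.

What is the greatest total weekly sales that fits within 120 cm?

1206

Taking berry bites + fruit rings + barley squares + quinoa pops: 114 cm used, 1206 in weekly sales.
That's the maximum — no feasible swap from here does better than 1206.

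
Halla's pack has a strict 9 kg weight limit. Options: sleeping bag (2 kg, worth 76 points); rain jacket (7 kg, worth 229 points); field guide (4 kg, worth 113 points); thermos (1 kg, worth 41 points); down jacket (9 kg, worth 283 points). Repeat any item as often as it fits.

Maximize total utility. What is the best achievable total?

369

The ratio ordering already packs tightly: 9×thermos, 9 kg, 369.
No other feasible combination exceeds 369.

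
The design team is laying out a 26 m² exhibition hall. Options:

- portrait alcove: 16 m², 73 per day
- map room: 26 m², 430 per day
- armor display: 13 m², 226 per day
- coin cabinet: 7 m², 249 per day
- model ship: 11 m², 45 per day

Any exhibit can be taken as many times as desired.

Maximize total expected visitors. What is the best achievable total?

747

Taking 3×coin cabinet: 21 m² used, 747 in expected visitors.
The spare 5 m² is too small for any remaining exhibit, and no exchange beats 747.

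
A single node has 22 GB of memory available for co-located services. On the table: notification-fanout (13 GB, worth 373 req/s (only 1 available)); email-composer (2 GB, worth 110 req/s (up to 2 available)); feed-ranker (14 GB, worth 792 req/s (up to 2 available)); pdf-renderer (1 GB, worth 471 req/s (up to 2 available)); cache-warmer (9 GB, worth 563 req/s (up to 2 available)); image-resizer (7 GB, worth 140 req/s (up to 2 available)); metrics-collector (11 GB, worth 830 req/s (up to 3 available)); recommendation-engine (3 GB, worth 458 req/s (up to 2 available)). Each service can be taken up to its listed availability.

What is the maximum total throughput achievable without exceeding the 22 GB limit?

The ratio ordering already packs tightly: email-composer + 2×pdf-renderer + metrics-collector + 2×recommendation-engine, 21 GB, 2798.
That's the maximum — no swap from here does better than 2798.

2798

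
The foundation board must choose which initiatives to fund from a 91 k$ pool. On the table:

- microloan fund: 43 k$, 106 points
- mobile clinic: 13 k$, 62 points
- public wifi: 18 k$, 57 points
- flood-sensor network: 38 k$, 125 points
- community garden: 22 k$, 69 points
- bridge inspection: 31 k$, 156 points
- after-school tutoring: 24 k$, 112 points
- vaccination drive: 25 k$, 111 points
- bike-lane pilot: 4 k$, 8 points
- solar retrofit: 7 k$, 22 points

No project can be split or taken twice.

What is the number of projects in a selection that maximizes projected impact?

5

Best achievable projected impact is 409.
One optimal bundle: bridge inspection + after-school tutoring + vaccination drive + bike-lane pilot + solar retrofit (91 k$).
Every optimal selection uses 5 projects.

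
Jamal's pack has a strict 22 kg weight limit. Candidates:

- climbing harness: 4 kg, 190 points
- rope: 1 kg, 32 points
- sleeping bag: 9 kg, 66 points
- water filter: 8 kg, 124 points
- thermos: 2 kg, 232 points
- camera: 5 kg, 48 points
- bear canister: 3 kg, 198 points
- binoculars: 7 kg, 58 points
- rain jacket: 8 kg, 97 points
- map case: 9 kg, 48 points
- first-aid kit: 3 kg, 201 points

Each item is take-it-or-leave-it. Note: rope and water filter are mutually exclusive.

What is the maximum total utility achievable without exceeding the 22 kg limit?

950

Climbing harness + rope + thermos + bear canister + rain jacket + first-aid kit uses 21 of the 22 kg and totals 950.
The spare 1 kg is too small for any remaining item, and no feasible exchange beats 950.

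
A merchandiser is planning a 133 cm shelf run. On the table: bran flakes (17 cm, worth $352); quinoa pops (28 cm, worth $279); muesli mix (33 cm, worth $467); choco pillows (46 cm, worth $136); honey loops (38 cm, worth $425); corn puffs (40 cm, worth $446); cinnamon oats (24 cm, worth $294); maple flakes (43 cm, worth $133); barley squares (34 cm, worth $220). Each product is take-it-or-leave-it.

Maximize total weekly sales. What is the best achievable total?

1690

The ratio heuristic lands on bran flakes + muesli mix + honey loops + cinnamon oats (1538) but leaves 21 cm idle.
The 24 cm tied up in cinnamon oats is better spent on corn puffs — total rises to 1690 (128 cm).
Next best is bran flakes + muesli mix + corn puffs + cinnamon oats at 1559 (114 cm) — short by 131.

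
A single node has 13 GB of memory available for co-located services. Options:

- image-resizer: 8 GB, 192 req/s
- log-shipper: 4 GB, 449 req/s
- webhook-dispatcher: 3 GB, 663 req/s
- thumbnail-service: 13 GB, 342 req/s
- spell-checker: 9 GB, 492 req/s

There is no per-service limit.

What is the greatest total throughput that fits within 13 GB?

Taking 4×webhook-dispatcher: 12 GB used, 2652 in throughput.

2652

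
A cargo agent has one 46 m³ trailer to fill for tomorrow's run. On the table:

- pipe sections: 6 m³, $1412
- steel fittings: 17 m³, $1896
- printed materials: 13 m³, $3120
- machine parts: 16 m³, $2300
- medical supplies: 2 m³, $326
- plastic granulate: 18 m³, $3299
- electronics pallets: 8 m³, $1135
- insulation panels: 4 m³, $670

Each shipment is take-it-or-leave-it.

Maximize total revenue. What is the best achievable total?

8966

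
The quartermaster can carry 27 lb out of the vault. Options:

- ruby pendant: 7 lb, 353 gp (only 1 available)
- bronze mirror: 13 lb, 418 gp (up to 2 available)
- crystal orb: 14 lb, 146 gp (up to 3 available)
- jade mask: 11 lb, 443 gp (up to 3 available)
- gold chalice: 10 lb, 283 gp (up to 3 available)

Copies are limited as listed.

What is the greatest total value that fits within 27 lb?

Ranking by ratio (value/lb): ruby pendant 50.43, jade mask 40.27, bronze mirror 32.15, gold chalice 28.30.
Taking the top-ratio items first gives ruby pendant + jade mask for 796 (18 lb).
Replace jade mask with 2×gold chalice: the trade gains 123 net, giving 919 at 27 lb.

919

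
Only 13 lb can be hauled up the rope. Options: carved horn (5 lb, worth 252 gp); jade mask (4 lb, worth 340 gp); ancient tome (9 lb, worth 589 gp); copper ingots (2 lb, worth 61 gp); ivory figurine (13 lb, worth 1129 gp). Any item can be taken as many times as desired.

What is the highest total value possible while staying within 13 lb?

Density check — ivory figurine 86.85, jade mask 85.00, ancient tome 65.44, carved horn 50.40 are the best per lb.
Ivory figurine uses 13 of the 13 lb and totals 1129.
That's the maximum — no swap from here does better than 1129.

1129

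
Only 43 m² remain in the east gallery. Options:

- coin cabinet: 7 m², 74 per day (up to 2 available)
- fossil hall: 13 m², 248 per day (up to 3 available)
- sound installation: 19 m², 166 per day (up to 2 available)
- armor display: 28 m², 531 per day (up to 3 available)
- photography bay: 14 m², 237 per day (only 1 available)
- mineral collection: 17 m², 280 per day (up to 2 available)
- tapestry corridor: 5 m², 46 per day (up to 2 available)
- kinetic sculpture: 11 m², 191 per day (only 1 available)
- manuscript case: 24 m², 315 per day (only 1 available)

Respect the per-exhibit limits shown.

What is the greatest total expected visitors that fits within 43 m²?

779

By expected visitors per m²: fossil hall 19.08, armor display 18.96, kinetic sculpture 17.36 lead.
Greedy by ratio would take 3×fossil hall: 39 m² used, total 744.
Replace 2×fossil hall with armor display: the trade gains 35 net, giving 779 at 41 m².
No other feasible combination exceeds 779.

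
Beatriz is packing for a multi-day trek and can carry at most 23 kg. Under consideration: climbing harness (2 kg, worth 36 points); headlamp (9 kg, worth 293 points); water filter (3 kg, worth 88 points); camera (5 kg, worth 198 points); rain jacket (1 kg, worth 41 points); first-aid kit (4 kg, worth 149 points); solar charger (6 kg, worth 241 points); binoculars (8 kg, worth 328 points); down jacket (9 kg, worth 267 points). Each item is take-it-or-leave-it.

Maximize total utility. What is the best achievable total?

Taking the top-ratio items first gives water filter + camera + rain jacket + solar charger + binoculars for 896 (23 kg).
Replace water filter and rain jacket with first-aid kit: the trade gains 20 net, giving 916 at 23 kg.
That's the maximum — no swap from here does better than 916.

916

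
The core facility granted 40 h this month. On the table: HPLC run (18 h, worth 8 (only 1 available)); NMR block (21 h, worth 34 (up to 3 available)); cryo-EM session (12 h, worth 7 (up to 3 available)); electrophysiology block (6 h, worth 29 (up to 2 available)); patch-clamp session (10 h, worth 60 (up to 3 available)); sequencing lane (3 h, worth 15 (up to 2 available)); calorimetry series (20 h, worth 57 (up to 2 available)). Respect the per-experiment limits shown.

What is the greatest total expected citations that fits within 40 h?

By expected citations per h: patch-clamp session 6.00, sequencing lane 5.00, electrophysiology block 4.83 lead.
Filling by ratio: 3×patch-clamp session + 2×sequencing lane for 210, with 4 h left unused.
Dropping sequencing lane frees 3 h; slotting in electrophysiology block (6 h) lifts the total to 224 at 39 h.

224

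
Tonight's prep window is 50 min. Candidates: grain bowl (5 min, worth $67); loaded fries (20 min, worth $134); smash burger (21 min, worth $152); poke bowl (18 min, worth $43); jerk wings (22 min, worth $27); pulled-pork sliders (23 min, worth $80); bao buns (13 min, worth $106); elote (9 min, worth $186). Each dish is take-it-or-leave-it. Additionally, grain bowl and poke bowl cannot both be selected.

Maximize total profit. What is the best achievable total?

The ratio ordering already packs tightly: grain bowl + smash burger + bao buns + elote, 48 min, 511.
No other feasible combination exceeds 511.

511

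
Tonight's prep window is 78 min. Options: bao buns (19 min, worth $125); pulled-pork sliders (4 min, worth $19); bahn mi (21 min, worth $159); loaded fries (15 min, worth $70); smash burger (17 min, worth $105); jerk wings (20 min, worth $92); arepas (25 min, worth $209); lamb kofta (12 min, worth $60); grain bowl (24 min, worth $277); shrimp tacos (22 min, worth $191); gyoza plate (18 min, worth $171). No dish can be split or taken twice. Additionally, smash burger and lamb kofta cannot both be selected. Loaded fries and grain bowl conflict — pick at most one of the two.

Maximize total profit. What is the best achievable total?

699

Taking lamb kofta + grain bowl + shrimp tacos + gyoza plate: 76 min used, 699 in profit.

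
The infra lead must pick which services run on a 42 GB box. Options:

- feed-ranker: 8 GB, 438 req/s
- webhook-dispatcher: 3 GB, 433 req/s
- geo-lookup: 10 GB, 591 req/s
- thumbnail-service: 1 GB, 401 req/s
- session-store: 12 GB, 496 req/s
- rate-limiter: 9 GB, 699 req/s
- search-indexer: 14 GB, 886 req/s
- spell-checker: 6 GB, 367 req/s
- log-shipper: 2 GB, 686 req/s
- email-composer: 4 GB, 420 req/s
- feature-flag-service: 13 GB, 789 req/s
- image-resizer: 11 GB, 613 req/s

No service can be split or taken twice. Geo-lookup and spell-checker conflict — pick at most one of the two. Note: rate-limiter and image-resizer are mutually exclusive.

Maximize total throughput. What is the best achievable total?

4019

The ratio heuristic lands on webhook-dispatcher + thumbnail-service + rate-limiter + search-indexer + spell-checker + log-shipper + email-composer (3892) but leaves 3 GB idle.
Replace search-indexer and spell-checker with geo-lookup + feature-flag-service: the trade gains 127 net, giving 4019 at 42 GB.
An exhaustive check of the 4096 subsets confirms 4019.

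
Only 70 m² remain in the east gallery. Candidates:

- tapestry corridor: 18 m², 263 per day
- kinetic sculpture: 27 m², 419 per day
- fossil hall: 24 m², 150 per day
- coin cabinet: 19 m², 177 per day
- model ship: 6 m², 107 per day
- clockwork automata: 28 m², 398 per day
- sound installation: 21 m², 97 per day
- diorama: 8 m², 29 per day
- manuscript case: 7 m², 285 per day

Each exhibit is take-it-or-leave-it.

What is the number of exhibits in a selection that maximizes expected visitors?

4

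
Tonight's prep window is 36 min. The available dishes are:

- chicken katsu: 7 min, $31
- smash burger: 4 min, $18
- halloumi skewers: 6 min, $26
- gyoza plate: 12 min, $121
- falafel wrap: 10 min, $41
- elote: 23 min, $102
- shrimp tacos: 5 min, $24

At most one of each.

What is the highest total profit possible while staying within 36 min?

223

Ranking by ratio (profit/min): gyoza plate 10.08, shrimp tacos 4.80, smash burger 4.50.
Greedy by ratio would take chicken katsu + smash burger + halloumi skewers + gyoza plate + shrimp tacos: 34 min used, total 220.
Using the slack differently, gyoza plate + elote comes to 223 at 35 min.
Runner-up chicken katsu + smash burger + halloumi skewers + gyoza plate + shrimp tacos tops out at 220.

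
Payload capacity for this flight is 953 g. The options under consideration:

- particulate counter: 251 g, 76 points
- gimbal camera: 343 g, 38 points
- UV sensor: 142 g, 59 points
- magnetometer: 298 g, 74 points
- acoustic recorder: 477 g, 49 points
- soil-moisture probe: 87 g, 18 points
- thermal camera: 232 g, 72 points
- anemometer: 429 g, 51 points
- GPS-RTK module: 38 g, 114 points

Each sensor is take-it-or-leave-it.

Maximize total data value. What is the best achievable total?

Greedy by ratio would take particulate counter + UV sensor + soil-moisture probe + thermal camera + GPS-RTK module: 750 g used, total 339.
Dropping UV sensor frees 142 g; slotting in magnetometer (298 g) lifts the total to 354 at 906 g.
That's the maximum — no swap from here does better than 354.

354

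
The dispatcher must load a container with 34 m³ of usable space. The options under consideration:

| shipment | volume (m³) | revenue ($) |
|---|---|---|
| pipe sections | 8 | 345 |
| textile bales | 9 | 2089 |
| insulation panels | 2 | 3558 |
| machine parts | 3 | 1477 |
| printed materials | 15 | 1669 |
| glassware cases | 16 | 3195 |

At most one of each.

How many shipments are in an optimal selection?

The maximum revenue within 34 m³ is 10319.
One optimal bundle: textile bales + insulation panels + machine parts + glassware cases (30 m³).
Any selection reaching 10319 contains exactly 4 shipments.

4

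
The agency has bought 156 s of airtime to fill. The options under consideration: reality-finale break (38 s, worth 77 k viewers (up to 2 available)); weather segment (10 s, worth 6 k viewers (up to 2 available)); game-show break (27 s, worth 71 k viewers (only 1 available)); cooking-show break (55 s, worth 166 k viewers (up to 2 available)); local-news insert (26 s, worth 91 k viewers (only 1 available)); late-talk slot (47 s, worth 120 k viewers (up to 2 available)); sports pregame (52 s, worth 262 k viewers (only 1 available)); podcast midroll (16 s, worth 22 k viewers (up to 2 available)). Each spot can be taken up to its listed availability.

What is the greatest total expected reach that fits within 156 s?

548

Greedy by ratio would take cooking-show break + local-news insert + sports pregame + podcast midroll: 149 s used, total 541.
Replace local-news insert and podcast midroll with late-talk slot: the trade gains 7 net, giving 548 at 154 s.
Nothing else within 156 s beats 548.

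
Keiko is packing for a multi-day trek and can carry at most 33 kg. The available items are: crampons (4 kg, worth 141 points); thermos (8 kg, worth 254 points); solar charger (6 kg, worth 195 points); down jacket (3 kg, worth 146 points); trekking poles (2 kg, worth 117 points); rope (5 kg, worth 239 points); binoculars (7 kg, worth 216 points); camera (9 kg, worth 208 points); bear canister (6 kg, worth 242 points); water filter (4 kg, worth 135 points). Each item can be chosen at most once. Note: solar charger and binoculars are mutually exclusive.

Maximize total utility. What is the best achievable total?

The ratio heuristic lands on crampons + solar charger + down jacket + trekking poles + rope + bear canister + water filter (1215) but leaves 3 kg idle.
The 6 kg tied up in solar charger is better spent on thermos — total rises to 1274 (32 kg).
The closest alternative, crampons + thermos + down jacket + trekking poles + rope + binoculars + water filter, reaches only 1248.

1274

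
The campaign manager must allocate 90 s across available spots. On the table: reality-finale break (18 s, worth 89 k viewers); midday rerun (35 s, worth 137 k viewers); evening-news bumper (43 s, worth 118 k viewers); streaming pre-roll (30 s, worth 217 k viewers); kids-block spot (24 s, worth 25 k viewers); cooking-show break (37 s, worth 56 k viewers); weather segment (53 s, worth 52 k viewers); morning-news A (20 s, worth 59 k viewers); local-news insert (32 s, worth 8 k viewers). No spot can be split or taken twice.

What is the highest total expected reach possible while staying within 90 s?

443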